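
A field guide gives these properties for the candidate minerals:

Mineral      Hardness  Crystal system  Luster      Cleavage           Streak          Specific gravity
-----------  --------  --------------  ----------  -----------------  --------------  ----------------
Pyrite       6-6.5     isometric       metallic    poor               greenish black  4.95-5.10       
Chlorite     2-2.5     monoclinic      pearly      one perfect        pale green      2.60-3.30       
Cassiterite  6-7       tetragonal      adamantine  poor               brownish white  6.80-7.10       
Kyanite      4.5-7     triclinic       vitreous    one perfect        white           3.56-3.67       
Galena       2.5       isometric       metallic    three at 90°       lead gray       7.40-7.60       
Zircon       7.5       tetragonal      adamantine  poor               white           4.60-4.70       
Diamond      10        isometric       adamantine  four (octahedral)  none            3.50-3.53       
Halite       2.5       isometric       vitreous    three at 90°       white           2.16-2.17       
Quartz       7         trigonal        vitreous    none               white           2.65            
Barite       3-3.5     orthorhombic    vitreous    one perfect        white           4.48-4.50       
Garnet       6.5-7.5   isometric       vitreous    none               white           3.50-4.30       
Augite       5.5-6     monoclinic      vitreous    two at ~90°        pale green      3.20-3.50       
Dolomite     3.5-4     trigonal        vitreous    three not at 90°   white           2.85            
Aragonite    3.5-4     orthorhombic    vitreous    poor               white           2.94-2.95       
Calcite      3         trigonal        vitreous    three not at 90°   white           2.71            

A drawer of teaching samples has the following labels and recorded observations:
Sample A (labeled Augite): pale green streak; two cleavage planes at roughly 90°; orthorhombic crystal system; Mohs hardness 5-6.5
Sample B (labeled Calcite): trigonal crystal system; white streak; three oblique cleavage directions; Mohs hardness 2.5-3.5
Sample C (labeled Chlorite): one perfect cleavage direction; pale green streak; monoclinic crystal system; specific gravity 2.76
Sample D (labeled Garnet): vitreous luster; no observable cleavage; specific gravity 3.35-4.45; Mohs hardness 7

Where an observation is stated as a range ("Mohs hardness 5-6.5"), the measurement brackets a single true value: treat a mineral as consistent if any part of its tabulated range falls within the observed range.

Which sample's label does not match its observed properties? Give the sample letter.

A

Sample A: Augite has monoclinic system, but the record shows orthorhombic crystal system — this label is wrong.
Sample B: all recorded properties match Calcite.
Sample C: all recorded properties match Chlorite.
Sample D: all recorded properties match Garnet.
The mislabeled specimen is A.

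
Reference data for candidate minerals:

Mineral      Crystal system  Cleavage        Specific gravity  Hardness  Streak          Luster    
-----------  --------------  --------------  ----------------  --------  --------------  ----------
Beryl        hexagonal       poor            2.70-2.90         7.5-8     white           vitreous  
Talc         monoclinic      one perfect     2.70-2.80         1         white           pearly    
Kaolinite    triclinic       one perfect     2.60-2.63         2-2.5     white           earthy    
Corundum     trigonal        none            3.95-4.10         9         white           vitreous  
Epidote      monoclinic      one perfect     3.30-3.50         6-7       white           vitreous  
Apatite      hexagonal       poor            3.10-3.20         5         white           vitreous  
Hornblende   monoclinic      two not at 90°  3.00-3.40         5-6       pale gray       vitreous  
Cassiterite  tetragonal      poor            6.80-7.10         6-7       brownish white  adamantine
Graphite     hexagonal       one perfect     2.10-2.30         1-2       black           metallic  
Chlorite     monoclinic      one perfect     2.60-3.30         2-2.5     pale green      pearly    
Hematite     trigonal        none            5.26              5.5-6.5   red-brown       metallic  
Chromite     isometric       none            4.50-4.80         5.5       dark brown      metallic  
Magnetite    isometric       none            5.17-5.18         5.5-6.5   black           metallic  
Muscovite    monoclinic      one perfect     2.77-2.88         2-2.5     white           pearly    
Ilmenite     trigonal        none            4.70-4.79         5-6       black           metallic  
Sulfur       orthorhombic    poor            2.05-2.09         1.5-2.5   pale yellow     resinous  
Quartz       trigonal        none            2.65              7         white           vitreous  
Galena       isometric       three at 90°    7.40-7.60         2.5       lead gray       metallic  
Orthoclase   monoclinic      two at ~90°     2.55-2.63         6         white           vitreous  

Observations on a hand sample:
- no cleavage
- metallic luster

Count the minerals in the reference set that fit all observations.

4

No cleavage — narrows the field to Corundum, Hematite, Chromite, Magnetite, Ilmenite, Quartz.
Metallic luster is inconsistent with Corundum, Quartz.
The minerals that satisfy all observations are Chromite, Hematite, Ilmenite, Magnetite.
That is 4 minerals.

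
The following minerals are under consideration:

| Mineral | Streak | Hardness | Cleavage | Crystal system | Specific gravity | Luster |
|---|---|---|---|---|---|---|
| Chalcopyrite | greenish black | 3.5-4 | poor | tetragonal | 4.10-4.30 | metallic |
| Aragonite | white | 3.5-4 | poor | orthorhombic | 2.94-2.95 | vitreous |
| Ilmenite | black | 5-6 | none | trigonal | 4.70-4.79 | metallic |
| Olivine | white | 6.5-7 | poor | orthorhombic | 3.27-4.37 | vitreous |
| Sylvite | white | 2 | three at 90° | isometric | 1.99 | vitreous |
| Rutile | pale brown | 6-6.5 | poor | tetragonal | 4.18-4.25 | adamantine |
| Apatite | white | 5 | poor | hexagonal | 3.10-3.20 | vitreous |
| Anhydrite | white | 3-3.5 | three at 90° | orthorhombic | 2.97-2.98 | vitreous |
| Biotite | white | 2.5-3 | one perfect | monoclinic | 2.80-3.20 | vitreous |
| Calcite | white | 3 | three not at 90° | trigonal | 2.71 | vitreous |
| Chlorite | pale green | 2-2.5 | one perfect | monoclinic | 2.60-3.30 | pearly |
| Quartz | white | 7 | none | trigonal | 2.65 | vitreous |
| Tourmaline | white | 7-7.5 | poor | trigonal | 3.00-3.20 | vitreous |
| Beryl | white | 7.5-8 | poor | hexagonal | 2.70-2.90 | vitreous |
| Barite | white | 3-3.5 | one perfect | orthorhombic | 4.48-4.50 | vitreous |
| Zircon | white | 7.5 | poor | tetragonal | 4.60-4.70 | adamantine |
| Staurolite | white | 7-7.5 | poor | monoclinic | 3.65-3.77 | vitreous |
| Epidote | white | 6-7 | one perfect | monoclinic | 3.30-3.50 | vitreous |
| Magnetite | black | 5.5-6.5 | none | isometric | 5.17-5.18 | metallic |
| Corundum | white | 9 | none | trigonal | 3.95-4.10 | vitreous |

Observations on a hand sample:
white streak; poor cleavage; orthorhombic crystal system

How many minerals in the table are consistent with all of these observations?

2

White streak eliminates Chalcopyrite, Ilmenite, Rutile, Chlorite, Magnetite.
Poor cleavage — Aragonite, Olivine, Apatite, Tourmaline, Beryl, Zircon, Staurolite remain.
Orthorhombic crystal system — only Aragonite, Olivine remain.
The minerals that satisfy all observations are Aragonite, Olivine.
That is 2 minerals.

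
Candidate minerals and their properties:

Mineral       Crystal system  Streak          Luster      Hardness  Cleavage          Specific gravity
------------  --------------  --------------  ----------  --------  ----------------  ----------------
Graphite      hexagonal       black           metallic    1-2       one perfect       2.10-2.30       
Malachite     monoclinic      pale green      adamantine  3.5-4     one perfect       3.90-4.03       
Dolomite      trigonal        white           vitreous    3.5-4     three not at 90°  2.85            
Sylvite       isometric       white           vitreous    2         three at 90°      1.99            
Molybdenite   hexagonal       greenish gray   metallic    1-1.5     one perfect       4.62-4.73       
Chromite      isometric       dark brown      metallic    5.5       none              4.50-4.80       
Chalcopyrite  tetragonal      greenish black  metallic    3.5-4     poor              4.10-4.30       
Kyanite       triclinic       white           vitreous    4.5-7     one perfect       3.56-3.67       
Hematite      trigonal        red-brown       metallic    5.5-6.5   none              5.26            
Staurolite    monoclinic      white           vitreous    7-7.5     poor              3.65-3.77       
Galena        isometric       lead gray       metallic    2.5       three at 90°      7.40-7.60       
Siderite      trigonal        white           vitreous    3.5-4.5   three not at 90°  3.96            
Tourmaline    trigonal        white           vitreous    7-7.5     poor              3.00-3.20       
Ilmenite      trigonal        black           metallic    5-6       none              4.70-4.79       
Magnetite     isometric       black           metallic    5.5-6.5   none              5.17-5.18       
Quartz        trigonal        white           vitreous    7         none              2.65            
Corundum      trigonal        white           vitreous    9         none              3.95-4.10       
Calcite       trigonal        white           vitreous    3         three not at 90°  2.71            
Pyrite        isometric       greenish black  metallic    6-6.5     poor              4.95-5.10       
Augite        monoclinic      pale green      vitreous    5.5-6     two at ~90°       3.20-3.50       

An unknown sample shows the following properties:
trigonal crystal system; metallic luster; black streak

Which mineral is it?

Ilmenite

Trigonal crystal system — Dolomite, Hematite, Siderite, Tourmaline, Ilmenite, Quartz, Corundum, Calcite remain.
Metallic luster — only Hematite, Ilmenite remain.
Black streak is inconsistent with Hematite.
Ilmenite is the sole remaining match.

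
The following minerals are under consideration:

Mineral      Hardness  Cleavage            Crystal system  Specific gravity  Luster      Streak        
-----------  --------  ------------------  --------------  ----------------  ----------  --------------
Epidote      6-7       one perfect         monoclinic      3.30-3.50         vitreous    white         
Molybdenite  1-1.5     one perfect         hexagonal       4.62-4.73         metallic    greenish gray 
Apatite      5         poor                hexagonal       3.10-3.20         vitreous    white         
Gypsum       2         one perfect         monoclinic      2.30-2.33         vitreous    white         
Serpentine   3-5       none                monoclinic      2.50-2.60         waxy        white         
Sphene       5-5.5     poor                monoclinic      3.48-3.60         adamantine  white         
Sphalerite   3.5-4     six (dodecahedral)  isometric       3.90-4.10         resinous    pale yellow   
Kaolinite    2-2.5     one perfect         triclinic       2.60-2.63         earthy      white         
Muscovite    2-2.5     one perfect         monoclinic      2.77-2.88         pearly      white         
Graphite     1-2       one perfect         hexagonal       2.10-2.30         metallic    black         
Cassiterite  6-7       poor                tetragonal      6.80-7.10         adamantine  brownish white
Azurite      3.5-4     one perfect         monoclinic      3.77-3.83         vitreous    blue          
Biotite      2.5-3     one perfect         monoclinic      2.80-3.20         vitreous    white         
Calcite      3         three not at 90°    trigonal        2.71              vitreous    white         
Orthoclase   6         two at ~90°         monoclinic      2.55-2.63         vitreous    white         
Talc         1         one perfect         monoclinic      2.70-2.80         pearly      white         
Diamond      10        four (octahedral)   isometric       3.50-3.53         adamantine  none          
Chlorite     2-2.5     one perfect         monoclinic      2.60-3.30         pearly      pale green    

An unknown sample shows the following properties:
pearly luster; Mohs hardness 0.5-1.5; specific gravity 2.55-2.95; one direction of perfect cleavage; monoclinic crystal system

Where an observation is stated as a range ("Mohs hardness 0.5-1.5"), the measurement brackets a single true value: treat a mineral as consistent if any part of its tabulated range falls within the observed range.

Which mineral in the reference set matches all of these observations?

Talc

Pearly luster — Muscovite, Talc, Chlorite remain.
Mohs hardness 0.5-1.5 — Talc remains.
Specific gravity 2.55-2.95 — no further eliminations.
One direction of perfect cleavage — no further eliminations.
Monoclinic crystal system — all remaining candidates fit.
Only Talc satisfies all observations.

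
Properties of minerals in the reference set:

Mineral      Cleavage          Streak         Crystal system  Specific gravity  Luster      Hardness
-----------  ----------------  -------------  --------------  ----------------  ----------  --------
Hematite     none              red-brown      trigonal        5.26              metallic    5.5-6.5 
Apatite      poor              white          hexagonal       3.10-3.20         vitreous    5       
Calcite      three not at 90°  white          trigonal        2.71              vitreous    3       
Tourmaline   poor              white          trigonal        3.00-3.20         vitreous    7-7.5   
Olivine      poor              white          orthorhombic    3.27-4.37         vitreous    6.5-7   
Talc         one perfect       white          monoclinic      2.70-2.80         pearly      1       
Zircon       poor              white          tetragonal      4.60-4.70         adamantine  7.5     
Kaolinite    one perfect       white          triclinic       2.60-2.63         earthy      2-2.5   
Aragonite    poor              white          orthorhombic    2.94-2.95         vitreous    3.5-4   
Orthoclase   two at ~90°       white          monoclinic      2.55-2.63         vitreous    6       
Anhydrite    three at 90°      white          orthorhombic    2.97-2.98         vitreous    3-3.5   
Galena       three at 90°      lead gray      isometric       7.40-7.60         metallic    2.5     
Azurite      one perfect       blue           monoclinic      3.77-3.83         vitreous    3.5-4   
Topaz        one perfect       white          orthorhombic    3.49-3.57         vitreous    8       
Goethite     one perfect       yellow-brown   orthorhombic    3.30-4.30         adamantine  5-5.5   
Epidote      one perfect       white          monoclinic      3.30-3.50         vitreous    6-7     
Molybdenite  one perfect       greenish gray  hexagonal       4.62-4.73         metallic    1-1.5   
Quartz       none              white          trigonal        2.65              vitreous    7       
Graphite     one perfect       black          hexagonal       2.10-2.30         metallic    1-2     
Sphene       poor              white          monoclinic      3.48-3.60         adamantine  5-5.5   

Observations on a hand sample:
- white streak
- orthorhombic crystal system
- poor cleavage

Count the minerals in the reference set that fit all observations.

2

White streak eliminates Hematite, Galena, Azurite, Goethite, Molybdenite, Graphite.
Orthorhombic crystal system: only Olivine, Aragonite, Anhydrite, Topaz remain.
Poor cleavage rules out Anhydrite, Topaz.
Consistent with every observation: Aragonite, Olivine.
That is 2 minerals.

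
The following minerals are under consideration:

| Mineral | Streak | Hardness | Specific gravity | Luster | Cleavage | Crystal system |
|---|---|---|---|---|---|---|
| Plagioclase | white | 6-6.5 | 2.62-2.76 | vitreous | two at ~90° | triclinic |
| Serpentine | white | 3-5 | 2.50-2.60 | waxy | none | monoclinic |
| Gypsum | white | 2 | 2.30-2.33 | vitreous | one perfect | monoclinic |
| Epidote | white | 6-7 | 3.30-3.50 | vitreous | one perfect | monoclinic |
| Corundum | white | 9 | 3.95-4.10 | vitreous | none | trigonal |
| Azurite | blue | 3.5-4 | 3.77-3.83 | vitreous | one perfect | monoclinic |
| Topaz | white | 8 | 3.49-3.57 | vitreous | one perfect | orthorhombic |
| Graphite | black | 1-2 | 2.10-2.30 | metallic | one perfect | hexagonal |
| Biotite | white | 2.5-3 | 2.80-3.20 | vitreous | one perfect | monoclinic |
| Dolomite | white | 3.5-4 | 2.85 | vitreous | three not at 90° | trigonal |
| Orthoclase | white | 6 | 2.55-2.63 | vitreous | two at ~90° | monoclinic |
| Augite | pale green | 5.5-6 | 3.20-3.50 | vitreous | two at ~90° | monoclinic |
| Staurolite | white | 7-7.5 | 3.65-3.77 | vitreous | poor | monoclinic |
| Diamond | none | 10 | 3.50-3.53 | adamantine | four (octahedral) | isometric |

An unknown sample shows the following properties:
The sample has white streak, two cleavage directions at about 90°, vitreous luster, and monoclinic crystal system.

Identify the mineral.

White streak rules out Azurite, Graphite, Augite, Diamond.
Two cleavage directions at about 90° — Plagioclase, Orthoclase remain.
Vitreous luster — every remaining candidate is consistent.
Monoclinic crystal system rules out Plagioclase.
The only mineral consistent with every observation is Orthoclase.

Orthoclase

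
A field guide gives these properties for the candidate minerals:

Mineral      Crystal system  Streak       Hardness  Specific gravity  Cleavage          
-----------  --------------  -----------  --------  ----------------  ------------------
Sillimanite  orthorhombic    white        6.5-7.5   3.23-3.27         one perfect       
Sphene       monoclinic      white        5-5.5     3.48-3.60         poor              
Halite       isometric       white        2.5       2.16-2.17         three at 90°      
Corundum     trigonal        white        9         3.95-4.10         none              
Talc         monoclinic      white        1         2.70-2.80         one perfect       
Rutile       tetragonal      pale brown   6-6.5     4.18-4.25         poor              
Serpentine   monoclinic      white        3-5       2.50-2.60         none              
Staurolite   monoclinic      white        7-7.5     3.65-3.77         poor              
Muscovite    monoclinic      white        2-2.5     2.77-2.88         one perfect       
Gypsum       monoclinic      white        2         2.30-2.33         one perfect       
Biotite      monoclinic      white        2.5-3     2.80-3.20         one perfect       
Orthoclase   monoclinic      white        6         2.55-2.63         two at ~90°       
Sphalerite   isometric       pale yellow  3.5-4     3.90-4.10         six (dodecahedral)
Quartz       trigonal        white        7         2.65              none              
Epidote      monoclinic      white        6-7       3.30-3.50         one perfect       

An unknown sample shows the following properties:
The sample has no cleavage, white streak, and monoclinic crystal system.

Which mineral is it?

Serpentine

No cleavage — only Corundum, Serpentine, Quartz remain.
White streak — all remaining candidates fit.
Monoclinic crystal system — Serpentine remains.
Only Serpentine satisfies all observations.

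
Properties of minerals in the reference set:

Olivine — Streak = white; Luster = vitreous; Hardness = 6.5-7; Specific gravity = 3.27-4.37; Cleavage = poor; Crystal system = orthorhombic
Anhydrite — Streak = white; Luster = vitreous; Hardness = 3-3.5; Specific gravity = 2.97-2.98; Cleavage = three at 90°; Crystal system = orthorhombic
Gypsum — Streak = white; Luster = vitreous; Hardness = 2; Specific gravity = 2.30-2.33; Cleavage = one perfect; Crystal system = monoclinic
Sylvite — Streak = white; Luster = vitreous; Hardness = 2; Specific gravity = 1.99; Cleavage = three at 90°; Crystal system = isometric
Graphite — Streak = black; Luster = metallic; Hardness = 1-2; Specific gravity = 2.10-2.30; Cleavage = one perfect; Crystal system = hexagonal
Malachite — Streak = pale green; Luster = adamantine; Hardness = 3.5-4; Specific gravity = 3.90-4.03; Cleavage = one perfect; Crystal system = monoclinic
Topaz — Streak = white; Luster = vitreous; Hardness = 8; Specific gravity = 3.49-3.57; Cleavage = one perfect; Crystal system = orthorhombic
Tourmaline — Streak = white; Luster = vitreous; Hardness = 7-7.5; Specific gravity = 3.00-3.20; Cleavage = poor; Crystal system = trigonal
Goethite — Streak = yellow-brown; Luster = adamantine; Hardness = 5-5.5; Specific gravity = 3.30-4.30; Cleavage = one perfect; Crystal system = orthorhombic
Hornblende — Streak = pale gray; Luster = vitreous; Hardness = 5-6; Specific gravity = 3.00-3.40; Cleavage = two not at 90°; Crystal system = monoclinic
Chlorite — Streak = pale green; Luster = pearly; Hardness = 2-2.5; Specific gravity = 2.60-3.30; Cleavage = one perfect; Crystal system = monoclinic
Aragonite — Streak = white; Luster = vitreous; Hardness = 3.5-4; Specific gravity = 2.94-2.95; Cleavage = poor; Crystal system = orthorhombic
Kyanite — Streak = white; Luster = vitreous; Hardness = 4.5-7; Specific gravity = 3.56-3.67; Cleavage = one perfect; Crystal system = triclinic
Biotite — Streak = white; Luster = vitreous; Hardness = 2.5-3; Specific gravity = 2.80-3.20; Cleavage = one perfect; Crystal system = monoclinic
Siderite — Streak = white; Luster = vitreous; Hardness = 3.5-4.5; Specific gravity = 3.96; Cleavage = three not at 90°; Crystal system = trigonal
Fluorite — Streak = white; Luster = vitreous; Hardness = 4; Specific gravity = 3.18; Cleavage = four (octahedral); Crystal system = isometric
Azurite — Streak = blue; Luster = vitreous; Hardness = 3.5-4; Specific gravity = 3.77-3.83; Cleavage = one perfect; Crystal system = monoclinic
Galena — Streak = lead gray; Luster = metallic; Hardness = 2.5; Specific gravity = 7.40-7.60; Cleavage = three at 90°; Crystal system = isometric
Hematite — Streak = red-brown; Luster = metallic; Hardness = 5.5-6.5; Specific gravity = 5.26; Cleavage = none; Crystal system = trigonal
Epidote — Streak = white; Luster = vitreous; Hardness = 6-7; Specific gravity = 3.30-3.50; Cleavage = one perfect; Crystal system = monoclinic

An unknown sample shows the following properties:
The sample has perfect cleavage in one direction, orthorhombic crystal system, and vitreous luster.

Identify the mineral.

Topaz

Perfect cleavage in one direction — narrows the field to Gypsum, Graphite, Malachite, Topaz, Goethite, Chlorite, Kyanite, Biotite, Azurite, Epidote.
Orthorhombic crystal system — only Topaz, Goethite remain.
Vitreous luster eliminates Goethite.
The only mineral consistent with every observation is Topaz.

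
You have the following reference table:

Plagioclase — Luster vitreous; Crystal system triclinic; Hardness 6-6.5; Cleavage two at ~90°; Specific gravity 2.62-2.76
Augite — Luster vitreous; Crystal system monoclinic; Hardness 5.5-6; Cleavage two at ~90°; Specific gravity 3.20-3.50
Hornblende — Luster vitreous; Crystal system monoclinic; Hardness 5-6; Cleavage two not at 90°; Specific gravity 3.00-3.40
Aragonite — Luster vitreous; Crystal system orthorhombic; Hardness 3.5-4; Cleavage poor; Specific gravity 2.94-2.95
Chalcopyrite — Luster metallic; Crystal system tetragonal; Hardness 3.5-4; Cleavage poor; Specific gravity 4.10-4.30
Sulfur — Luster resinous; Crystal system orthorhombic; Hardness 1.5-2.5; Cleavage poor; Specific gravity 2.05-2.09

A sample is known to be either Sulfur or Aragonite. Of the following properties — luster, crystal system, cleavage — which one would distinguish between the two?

luster

Luster: Sulfur resinous, Aragonite vitreous — these differ.
Crystal system: both orthorhombic — no difference.
Cleavage: both poor — no difference.
Only luster differs between Sulfur and Aragonite among the listed tests.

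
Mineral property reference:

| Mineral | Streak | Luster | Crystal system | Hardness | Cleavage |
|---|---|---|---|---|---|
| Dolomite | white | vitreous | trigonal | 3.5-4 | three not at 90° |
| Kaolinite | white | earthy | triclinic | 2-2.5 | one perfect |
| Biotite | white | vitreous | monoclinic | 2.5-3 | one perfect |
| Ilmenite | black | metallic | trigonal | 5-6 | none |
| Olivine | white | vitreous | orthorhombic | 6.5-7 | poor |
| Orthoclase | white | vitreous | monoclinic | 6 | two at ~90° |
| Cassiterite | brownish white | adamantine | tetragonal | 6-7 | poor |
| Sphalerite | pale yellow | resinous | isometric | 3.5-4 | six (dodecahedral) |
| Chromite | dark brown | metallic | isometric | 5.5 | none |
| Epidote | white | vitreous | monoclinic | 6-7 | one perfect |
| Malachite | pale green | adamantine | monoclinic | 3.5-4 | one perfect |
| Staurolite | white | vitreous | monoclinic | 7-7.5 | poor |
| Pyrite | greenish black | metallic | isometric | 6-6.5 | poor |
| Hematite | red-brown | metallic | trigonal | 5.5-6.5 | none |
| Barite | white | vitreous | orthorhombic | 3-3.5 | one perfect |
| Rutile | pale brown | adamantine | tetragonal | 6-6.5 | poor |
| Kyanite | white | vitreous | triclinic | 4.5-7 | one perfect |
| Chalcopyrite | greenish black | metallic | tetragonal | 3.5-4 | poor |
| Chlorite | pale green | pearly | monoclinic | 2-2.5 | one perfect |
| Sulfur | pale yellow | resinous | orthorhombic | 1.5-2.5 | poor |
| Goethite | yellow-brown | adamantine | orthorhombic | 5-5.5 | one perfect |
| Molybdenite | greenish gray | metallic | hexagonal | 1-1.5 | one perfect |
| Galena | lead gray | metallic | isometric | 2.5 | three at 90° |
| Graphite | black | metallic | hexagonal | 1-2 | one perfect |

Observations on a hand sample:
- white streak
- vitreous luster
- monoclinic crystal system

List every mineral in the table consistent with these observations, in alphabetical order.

White streak — narrows the field to Dolomite, Kaolinite, Biotite, Olivine, Orthoclase, Epidote, Staurolite, Barite, Kyanite.
Vitreous luster is inconsistent with Kaolinite.
Monoclinic crystal system is inconsistent with Dolomite, Olivine, Barite, Kyanite.
Consistent with every observation: Biotite, Epidote, Orthoclase, Staurolite.

Biotite, Epidote, Orthoclase, Staurolite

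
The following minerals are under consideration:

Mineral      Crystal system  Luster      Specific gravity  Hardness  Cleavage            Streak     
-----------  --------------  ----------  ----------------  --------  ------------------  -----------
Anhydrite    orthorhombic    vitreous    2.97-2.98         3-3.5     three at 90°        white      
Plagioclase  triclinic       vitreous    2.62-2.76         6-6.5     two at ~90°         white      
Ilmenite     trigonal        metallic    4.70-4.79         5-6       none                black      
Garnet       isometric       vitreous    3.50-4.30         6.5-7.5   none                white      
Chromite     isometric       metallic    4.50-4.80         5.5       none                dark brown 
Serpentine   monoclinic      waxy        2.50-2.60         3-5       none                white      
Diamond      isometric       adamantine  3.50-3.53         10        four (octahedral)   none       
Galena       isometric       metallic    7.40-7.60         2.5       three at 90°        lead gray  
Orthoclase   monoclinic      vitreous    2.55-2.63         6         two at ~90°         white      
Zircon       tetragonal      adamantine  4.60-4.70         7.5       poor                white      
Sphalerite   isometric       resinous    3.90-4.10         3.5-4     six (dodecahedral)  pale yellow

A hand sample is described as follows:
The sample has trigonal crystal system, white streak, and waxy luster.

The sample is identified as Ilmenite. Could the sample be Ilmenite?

Trigonal crystal system — matches Ilmenite (trigonal system).
White streak — Ilmenite has black streak; a mismatch.
Waxy luster — Ilmenite has metallic luster; a mismatch.
2 of the observed properties are inconsistent with Ilmenite.

Inconsistent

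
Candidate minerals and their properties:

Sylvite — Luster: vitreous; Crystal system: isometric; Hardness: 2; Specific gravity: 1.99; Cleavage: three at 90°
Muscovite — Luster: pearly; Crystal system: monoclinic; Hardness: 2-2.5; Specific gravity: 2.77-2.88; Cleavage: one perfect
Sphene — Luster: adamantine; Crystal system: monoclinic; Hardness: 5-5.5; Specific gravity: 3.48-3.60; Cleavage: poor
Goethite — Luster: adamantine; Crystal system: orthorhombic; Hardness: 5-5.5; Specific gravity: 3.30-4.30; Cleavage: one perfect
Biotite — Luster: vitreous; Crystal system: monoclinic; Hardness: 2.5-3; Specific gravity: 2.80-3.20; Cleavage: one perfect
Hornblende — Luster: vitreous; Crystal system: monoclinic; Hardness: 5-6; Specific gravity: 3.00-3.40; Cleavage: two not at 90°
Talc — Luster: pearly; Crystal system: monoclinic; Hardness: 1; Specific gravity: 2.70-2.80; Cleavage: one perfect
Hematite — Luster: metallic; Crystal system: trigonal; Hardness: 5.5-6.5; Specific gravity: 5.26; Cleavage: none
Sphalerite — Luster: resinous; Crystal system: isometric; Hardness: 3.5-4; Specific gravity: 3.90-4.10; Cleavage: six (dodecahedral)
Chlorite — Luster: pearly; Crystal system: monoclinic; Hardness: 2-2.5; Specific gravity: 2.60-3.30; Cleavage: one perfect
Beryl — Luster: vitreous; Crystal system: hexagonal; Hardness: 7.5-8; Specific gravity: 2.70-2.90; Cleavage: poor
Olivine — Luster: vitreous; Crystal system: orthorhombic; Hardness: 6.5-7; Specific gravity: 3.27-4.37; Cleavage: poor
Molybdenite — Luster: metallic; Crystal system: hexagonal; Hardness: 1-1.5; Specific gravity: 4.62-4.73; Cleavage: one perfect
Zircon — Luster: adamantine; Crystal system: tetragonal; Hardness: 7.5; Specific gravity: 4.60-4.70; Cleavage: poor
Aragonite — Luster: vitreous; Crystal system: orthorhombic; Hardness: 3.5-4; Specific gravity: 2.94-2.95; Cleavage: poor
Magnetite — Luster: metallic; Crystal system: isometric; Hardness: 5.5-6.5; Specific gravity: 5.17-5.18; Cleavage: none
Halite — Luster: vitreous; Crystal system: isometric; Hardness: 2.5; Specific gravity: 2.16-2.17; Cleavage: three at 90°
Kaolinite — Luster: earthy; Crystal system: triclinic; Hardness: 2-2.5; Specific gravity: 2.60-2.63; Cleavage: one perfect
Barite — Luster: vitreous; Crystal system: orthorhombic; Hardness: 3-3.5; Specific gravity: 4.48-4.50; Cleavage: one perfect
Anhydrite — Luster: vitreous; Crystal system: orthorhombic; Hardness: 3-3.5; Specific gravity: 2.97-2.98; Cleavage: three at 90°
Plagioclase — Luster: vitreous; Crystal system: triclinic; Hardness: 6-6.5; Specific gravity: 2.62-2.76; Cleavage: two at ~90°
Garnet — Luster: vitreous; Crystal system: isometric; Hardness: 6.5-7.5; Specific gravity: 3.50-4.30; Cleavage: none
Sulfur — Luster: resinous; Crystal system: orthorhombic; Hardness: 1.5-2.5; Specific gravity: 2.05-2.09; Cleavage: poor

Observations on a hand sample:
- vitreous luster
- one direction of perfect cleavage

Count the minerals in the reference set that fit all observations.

2

Vitreous luster: narrows the field to Sylvite, Biotite, Hornblende, Beryl, Olivine, Aragonite, Halite, Barite, Anhydrite, Plagioclase, Garnet.
One direction of perfect cleavage: leaves Biotite, Barite.
Remaining candidates: Barite, Biotite.
That is 2 minerals.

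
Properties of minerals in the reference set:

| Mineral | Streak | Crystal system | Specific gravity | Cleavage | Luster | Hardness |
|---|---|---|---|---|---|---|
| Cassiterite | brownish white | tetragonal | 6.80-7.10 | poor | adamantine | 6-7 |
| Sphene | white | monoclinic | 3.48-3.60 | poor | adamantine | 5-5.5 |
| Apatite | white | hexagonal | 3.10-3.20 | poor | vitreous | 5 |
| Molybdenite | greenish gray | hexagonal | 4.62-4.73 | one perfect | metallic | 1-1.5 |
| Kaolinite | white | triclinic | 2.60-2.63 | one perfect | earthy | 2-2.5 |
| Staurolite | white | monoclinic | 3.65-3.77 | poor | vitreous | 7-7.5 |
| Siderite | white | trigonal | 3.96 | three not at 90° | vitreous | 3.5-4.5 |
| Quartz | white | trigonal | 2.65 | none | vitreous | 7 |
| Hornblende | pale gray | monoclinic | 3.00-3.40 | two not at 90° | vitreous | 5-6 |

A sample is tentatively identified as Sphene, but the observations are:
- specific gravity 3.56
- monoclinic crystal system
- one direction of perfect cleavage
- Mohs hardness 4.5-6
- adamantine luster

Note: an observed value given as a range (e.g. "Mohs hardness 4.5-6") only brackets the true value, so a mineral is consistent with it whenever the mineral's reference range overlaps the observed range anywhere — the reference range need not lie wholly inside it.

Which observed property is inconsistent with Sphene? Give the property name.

Specific gravity 3.56: Sphene has SG 3.48-3.60 — within range.
Monoclinic crystal system: Sphene has monoclinic system — within range.
One direction of perfect cleavage: Sphene has cleavage poor — outside the reference range.
Mohs hardness 4.5-6: Sphene has hardness 5-5.5 — within range.
Adamantine luster: Sphene has adamantine luster — within range.
Only the cleavage is inconsistent.

cleavage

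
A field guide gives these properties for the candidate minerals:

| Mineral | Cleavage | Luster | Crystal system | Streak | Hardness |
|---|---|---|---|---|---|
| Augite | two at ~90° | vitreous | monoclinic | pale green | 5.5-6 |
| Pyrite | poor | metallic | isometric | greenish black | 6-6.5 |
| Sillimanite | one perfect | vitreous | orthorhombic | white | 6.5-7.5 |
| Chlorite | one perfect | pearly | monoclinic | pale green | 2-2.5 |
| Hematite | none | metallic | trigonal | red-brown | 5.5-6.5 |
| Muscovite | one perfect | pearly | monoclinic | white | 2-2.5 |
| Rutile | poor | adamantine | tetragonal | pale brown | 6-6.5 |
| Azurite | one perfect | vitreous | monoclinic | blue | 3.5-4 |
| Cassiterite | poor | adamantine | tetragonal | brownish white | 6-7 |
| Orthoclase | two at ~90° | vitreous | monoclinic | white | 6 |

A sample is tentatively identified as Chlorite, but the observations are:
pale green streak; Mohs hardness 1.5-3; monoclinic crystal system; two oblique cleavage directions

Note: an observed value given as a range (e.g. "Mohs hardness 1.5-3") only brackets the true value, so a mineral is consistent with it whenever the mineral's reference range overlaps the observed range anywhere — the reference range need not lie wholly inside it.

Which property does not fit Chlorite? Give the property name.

Pale green streak: Chlorite has pale green streak — matches.
Mohs hardness 1.5-3: Chlorite has hardness 2-2.5 — matches.
Monoclinic crystal system: Chlorite has monoclinic system — matches.
Two oblique cleavage directions: Chlorite has cleavage one perfect — inconsistent.
The cleavage is the one property that does not fit.

cleavage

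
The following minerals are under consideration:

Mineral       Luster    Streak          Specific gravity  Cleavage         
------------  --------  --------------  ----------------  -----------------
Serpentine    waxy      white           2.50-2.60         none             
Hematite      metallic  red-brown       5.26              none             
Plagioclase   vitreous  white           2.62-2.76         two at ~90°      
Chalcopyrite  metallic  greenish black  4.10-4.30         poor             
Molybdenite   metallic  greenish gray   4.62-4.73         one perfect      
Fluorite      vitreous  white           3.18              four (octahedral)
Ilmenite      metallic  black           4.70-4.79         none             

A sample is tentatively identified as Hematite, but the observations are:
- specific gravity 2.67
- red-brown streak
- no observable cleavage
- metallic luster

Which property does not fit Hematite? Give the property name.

Specific gravity 2.67: Hematite has SG 5.26 — outside the reference range.
Red-brown streak: Hematite has red-brown streak — consistent.
No observable cleavage: Hematite has cleavage none — consistent.
Metallic luster: Hematite has metallic luster — consistent.
Only the specific gravity is inconsistent.

specific gravity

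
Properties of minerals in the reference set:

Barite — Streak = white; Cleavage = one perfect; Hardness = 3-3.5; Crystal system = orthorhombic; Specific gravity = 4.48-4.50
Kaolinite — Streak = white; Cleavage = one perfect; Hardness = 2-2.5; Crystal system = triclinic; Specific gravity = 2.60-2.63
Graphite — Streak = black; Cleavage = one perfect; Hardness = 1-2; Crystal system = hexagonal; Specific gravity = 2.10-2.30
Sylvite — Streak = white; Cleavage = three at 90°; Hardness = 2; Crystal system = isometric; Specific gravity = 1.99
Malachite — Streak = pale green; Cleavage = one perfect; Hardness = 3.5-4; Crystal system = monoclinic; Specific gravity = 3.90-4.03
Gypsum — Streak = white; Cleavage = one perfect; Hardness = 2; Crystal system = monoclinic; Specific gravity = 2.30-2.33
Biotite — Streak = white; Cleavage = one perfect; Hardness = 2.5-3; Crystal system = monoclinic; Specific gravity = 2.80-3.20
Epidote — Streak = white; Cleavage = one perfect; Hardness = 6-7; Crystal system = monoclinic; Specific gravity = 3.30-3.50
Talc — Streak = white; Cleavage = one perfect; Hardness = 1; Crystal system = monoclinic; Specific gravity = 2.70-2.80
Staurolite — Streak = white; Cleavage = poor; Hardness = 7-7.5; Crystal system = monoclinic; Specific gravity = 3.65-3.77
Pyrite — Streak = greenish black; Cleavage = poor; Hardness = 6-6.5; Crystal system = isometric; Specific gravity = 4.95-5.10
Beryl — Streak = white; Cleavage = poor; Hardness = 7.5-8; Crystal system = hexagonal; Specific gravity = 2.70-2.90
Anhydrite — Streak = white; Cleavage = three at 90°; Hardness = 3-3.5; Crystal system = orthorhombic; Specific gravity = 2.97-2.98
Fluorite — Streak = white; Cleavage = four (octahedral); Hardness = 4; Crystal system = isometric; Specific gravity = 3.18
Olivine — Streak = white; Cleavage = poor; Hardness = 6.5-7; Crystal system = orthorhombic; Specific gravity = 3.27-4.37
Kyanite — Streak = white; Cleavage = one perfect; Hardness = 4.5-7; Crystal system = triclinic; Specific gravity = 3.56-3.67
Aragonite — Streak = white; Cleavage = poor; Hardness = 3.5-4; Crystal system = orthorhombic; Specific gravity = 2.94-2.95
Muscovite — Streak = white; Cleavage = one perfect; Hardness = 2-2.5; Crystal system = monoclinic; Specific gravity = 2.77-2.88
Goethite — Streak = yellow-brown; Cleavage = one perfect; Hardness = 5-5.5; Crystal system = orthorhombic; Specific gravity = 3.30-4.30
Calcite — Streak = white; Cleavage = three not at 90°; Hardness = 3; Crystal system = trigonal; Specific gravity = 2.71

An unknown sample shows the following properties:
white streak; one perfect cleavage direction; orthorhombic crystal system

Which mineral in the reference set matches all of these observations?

Barite

White streak eliminates Graphite, Malachite, Pyrite, Goethite.
One perfect cleavage direction: Barite, Kaolinite, Gypsum, Biotite, Epidote, Talc, Kyanite, Muscovite remain.
Orthorhombic crystal system: Barite remains.
The only mineral consistent with every observation is Barite.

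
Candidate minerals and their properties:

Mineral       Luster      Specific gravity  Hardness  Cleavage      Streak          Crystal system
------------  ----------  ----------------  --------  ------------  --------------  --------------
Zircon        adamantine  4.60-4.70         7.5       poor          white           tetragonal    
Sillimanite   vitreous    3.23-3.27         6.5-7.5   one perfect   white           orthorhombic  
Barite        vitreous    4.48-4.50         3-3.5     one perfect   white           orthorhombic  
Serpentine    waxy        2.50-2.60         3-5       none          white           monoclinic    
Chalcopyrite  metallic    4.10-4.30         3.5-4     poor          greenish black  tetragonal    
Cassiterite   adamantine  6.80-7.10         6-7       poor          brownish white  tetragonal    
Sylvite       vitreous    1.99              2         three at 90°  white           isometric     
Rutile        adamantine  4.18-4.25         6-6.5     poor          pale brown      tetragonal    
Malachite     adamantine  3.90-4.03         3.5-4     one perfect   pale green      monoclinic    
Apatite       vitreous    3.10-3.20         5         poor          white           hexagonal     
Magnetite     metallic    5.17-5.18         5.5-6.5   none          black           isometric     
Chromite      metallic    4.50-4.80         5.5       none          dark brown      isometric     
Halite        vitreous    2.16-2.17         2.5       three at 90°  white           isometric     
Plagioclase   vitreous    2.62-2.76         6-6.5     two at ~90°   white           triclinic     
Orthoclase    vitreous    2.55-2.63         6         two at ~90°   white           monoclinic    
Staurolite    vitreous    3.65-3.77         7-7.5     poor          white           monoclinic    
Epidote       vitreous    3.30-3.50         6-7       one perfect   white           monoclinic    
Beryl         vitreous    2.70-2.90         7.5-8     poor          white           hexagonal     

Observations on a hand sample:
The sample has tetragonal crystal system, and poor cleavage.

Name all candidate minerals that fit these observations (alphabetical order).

Tetragonal crystal system — only Zircon, Chalcopyrite, Cassiterite, Rutile remain.
Poor cleavage — all remaining candidates fit.
Remaining candidates: Cassiterite, Chalcopyrite, Rutile, Zircon.

Cassiterite, Chalcopyrite, Rutile, Zircon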